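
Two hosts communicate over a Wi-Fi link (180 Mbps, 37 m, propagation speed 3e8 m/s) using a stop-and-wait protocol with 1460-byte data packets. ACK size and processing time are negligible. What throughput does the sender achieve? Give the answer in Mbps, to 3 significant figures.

179 Mbps

t_tx = L/R = 11680/180000000 = 6.48889e-05 s.
t_prop = 37/300000000 = 1.23333e-07 s; RTT = 2.46667e-07 s.
Cycle = t_tx + RTT = 6.51356e-05 s.
Throughput = L / cycle = 11680 / 6.51356e-05 = 179 Mbps.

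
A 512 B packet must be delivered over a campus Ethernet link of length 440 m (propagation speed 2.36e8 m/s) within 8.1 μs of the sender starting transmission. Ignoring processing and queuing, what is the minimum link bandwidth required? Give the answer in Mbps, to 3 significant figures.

L = 4096 bits.
Propagation delay = 440 / 236000000 = 1.86441 μs.
Transmission budget = 8.1 − 1.86441 = 6.23559 μs.
R ≥ L / t_tx = 4096 bits / 6.23559e-06 s = 657 Mbps.

657 Mbps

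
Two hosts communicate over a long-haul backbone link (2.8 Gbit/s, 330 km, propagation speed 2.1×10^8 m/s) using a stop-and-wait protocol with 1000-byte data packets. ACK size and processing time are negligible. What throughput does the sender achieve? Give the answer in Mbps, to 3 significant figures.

2.54 Mbps

t_tx = L/R = 8000/2800000000 = 2.85714e-06 s.
t_prop = 330000/210000000 = 0.00157143 s; RTT = 0.00314286 s.
Cycle = t_tx + RTT = 0.00314571 s.
Throughput = L / cycle = 8000 / 0.00314571 = 2.54 Mbps.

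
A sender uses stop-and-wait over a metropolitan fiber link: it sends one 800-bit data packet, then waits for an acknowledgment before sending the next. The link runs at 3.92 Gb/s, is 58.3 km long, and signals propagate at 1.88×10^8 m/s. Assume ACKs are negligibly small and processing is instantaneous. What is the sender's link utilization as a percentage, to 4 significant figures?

t_tx = L/R = 800/3920000000 = 2.04082e-07 s.
t_prop = 58300/188000000 = 0.000310106 s; RTT = 0.000620213 s.
Cycle = t_tx + RTT = 0.000620417 s.
Utilization = t_tx / cycle = 2.04082e-07/0.000620417 = 0.03289 %.

0.03289 %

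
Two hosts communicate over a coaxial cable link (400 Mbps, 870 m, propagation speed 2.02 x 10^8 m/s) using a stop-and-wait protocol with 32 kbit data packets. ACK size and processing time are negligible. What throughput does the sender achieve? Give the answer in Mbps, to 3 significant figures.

t_tx = L/R = 32000/400000000 = 8e-05 s.
t_prop = 870/202000000 = 4.30693e-06 s; RTT = 8.61386e-06 s.
Cycle = t_tx + RTT = 8.86139e-05 s.
Throughput = L / cycle = 32000 / 8.86139e-05 = 361 Mbps.

361 Mbps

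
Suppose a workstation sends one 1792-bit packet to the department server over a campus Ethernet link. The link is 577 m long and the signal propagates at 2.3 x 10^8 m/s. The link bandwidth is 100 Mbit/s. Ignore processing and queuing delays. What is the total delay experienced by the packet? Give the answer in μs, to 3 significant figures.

Transmission delay = L/R = 1792 / 100000000 = 17.92 μs.
Propagation delay = d/s = 577 m / 2.3e+08 m/s = 2.5087 μs.
Total = 20.4 μs.

20.4 μs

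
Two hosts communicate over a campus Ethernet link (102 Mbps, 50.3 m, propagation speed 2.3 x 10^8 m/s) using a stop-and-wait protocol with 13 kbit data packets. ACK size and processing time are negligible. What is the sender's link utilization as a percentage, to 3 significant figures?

99.7 %

t_tx = L/R = 13000/102000000 = 0.000127451 s.
t_prop = 50.3/2.3e+08 = 2.18696e-07 s; RTT = 4.37391e-07 s.
Cycle = t_tx + RTT = 0.000127888 s.
Utilization = t_tx / cycle = 0.000127451/0.000127888 = 99.7 %.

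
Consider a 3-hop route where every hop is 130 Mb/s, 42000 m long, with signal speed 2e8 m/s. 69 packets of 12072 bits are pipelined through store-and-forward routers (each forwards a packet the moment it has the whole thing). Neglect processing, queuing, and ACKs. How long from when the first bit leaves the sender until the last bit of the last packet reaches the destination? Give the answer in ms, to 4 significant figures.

7.223 ms

Per-hop transmission t_tx = L/R = 12072/130000000 = 0.0928615 ms.
Per-hop propagation t_prop = 42000/200000000 = 0.21 ms.
Pipeline fill: first packet needs 3·t_tx to clear all hops; remaining 68 packets each add one t_tx.
Total = (3+69-1)·t_tx + 3·t_prop = 71·0.0928615 + 3·0.21 = 7.223 ms.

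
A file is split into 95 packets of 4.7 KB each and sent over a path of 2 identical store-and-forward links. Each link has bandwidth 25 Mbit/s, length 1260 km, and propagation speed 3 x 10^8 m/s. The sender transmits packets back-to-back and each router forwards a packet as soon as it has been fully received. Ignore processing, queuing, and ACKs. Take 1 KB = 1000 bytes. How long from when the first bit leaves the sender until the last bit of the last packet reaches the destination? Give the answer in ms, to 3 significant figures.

153 ms

Per-hop transmission t_tx = L/R = 37600/25000000 = 1.504 ms.
Per-hop propagation t_prop = 1260000/300000000 = 4.2 ms.
Pipeline fill: first packet needs 2·t_tx to clear all hops; remaining 94 packets each add one t_tx.
Total = (2+95-1)·t_tx + 2·t_prop = 96·1.504 + 2·4.2 = 153 ms.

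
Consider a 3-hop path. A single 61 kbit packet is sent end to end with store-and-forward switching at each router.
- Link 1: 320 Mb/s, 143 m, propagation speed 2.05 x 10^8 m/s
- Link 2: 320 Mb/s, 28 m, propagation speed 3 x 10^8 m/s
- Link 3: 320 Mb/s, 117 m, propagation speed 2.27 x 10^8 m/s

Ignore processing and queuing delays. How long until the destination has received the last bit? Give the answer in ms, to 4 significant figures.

L = 61000 bits.
Transmission delay per hop = L/R = 61000/320000000 = 0.190625 ms; 3 hops → 0.571875 ms.
Propagation delays (d/s per hop): 0.000697561, 9.33333e-05, 0.000515419 ms; sum = 0.00130631 ms.
End-to-end = 0.5732 ms.

0.5732 ms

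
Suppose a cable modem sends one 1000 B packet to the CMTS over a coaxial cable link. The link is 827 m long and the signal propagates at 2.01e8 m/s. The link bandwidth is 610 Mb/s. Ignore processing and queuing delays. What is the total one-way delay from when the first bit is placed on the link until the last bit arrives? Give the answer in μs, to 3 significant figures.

17.2 μs

L = 1000 × 8 = 8000 bits.
Transmission delay = L/R = 8000 / 610000000 = 13.1148 μs.
Propagation delay = d/s = 827 m / 2.01e+08 m/s = 4.11443 μs.
Total = 17.2 μs.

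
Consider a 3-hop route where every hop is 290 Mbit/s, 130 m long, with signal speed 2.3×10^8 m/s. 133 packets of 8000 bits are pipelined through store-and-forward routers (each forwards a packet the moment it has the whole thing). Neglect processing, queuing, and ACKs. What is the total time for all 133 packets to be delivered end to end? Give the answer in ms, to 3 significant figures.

Per-hop transmission t_tx = L/R = 8000/290000000 = 0.0275862 ms.
Per-hop propagation t_prop = 130/2.3e+08 = 0.000565217 ms.
Pipeline fill: first packet needs 3·t_tx to clear all hops; remaining 132 packets each add one t_tx.
Total = (3+133-1)·t_tx + 3·t_prop = 135·0.0275862 + 3·0.000565217 = 3.73 ms.

3.73 ms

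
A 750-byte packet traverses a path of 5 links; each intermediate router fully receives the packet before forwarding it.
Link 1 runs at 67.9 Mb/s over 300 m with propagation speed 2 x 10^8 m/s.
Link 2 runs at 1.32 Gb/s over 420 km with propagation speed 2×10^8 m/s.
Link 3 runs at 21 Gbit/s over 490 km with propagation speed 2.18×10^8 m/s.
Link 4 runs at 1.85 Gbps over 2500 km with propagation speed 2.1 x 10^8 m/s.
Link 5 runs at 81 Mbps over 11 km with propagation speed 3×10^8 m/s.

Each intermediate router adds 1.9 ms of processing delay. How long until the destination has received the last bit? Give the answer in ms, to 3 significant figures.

24.1 ms

L = 750 × 8 = 6000 bits.
Transmission delays (L/R per hop): 0.0883652, 0.00454545, 0.000285714, 0.00324324, 0.0740741 ms; sum = 0.170514 ms.
Propagation delays (d/s per hop): 0.0015, 2.1, 2.24771, 11.9048, 0.0366667 ms; sum = 16.2906 ms.
Processing at 4 router(s): 4 × 1.9 ms = 7.6 ms.
End-to-end = 24.1 ms.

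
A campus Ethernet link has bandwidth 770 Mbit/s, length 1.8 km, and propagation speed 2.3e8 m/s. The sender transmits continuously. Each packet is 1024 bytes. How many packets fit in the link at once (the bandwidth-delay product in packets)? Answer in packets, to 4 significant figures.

Propagation delay = 1800 / 2.3e+08 = 7.82609e-06 s.
BDP = R × t_prop = 770000000 × 7.82609e-06 = 6026.09 bits.
In packets of 8192 bits: 0.7356 packets.

0.7356 packets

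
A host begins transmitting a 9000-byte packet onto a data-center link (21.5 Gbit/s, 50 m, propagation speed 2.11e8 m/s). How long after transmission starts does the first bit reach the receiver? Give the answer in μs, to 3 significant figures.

First bit experiences only propagation delay: d/s = 50/211000000 = 0.237 μs.

0.237 μs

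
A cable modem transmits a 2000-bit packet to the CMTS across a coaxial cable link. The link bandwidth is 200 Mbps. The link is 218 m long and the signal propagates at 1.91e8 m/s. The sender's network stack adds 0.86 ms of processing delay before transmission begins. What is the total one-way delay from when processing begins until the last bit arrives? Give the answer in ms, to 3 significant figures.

0.871 ms

Transmission delay = L/R = 2000 / 200000000 = 0.01 ms.
Propagation delay = d/s = 218 m / 191000000 m/s = 0.00114136 ms.
Plus processing delay 0.86 ms = 0.86 ms.
Total = 0.871 ms.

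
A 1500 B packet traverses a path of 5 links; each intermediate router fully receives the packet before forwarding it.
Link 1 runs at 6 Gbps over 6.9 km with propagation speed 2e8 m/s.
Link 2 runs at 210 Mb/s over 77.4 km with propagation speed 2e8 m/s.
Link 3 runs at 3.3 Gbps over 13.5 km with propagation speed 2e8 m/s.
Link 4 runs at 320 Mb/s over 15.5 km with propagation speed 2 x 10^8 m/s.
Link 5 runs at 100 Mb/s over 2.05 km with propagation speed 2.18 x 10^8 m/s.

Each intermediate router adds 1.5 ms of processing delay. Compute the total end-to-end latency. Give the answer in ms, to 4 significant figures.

L = 1500 × 8 = 12000 bits.
Transmission delays (L/R per hop): 0.002, 0.0571429, 0.00363636, 0.0375, 0.12 ms; sum = 0.220279 ms.
Propagation delays (d/s per hop): 0.0345, 0.387, 0.0675, 0.0775, 0.00940367 ms; sum = 0.575904 ms.
Processing at 4 router(s): 4 × 1.5 ms = 6 ms.
End-to-end = 6.796 ms.

6.796 ms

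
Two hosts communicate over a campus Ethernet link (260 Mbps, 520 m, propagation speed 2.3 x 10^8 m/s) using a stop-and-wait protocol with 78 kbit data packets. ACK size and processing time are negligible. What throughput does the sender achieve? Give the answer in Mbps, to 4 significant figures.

256.1 Mbps

t_tx = L/R = 78000/260000000 = 0.0003 s.
t_prop = 520/2.3e+08 = 2.26087e-06 s; RTT = 4.52174e-06 s.
Cycle = t_tx + RTT = 0.000304522 s.
Throughput = L / cycle = 78000 / 0.000304522 = 256.1 Mbps.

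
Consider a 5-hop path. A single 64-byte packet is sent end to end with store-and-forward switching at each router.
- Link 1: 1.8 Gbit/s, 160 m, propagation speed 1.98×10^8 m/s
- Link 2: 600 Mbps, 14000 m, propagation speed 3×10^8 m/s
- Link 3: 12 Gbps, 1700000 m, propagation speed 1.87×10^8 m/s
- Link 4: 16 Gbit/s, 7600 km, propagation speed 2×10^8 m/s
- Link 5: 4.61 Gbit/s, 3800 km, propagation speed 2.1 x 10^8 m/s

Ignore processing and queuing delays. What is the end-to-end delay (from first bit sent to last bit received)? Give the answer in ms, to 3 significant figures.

65.2 ms

L = 64 × 8 = 512 bits.
Transmission delays (L/R per hop): 0.000284444, 0.000853333, 4.26667e-05, 3.2e-05, 0.000111063 ms; sum = 0.00132351 ms.
Propagation delays (d/s per hop): 0.000808081, 0.0466667, 9.09091, 38, 18.0952 ms; sum = 65.2336 ms.
End-to-end = 65.2 ms.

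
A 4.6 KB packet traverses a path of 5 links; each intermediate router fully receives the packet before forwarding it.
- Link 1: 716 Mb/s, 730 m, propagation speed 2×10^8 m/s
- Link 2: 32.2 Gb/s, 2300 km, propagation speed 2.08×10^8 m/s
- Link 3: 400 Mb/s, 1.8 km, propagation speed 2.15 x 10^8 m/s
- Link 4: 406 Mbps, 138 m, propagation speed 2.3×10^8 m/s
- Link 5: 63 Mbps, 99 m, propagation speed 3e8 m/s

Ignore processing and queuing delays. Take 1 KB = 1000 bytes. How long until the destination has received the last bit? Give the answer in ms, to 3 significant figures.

L = 36800 bits.
Transmission delays (L/R per hop): 0.0513966, 0.00114286, 0.092, 0.0906404, 0.584127 ms; sum = 0.819307 ms.
Propagation delays (d/s per hop): 0.00365, 11.0577, 0.00837209, 0.0006, 0.00033 ms; sum = 11.0706 ms.
End-to-end = 11.9 ms.

11.9 ms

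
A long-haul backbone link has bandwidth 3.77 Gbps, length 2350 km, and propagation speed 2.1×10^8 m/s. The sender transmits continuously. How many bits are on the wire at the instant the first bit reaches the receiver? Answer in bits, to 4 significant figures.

42190000 bits

Propagation delay = 2350000 / 210000000 = 0.0111905 s.
BDP = R × t_prop = 3770000000 × 0.0111905 = 42188100 bits.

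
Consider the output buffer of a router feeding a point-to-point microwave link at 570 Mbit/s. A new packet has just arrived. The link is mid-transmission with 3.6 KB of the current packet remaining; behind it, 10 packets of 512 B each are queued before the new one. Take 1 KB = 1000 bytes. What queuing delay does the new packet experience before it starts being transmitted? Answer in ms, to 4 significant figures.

0.1224 ms

Each queued packet: L/R = 4096/570000000 = 0.00718596 ms.
10 queued → 0.0718596 ms.
Plus remaining 28800 bits of current packet: 0.0505263 ms.
Queuing delay = 0.1224 ms.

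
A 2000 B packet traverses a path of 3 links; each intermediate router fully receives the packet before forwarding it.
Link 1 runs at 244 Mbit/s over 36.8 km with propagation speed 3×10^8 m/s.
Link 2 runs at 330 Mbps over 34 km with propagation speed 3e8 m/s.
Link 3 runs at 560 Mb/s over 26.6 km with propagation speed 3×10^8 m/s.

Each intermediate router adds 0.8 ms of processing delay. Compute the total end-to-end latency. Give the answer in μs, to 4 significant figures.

L = 2000 × 8 = 16000 bits.
Transmission delays (L/R per hop): 65.5738, 48.4848, 28.5714 μs; sum = 142.63 μs.
Propagation delays (d/s per hop): 122.667, 113.333, 88.6667 μs; sum = 324.667 μs.
Processing at 2 router(s): 2 × 0.8 ms = 1600 μs.
End-to-end = 2067 μs.

2067 μs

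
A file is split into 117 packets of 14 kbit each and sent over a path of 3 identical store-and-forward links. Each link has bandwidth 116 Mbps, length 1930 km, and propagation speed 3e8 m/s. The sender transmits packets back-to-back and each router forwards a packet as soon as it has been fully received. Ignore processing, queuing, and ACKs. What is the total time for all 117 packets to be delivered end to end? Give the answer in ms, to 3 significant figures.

Per-hop transmission t_tx = L/R = 14000/116000000 = 0.12069 ms.
Per-hop propagation t_prop = 1930000/300000000 = 6.43333 ms.
Pipeline fill: first packet needs 3·t_tx to clear all hops; remaining 116 packets each add one t_tx.
Total = (3+117-1)·t_tx + 3·t_prop = 119·0.12069 + 3·6.43333 = 33.7 ms.

33.7 ms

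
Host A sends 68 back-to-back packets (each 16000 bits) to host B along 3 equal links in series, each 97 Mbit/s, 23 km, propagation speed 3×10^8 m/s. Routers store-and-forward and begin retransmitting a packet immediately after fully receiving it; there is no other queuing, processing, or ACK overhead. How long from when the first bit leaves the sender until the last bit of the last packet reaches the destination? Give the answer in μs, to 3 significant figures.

Per-hop transmission t_tx = L/R = 16000/97000000 = 164.948 μs.
Per-hop propagation t_prop = 23000/300000000 = 76.6667 μs.
Pipeline fill: first packet needs 3·t_tx to clear all hops; remaining 67 packets each add one t_tx.
Total = (3+68-1)·t_tx + 3·t_prop = 70·164.948 + 3·76.6667 = 11800 μs.

11800 μs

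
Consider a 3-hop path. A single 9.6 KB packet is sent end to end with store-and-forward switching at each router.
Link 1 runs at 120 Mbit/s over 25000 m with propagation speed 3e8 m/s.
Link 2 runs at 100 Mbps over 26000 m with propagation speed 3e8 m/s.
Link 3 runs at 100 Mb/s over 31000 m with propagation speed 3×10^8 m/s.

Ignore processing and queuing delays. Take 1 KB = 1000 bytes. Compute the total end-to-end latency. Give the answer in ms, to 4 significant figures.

L = 76800 bits.
Transmission delays (L/R per hop): 0.64, 0.768, 0.768 ms; sum = 2.176 ms.
Propagation delays (d/s per hop): 0.0833333, 0.0866667, 0.103333 ms; sum = 0.273333 ms.
End-to-end = 2.449 ms.

2.449 ms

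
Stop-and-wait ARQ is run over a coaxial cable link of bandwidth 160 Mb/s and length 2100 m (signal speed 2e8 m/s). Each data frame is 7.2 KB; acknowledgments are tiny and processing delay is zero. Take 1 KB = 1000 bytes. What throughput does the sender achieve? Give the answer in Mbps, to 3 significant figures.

t_tx = L/R = 57600/160000000 = 0.00036 s.
t_prop = 2100/200000000 = 1.05e-05 s; RTT = 2.1e-05 s.
Cycle = t_tx + RTT = 0.000381 s.
Throughput = L / cycle = 57600 / 0.000381 = 151 Mbps.

151 Mbps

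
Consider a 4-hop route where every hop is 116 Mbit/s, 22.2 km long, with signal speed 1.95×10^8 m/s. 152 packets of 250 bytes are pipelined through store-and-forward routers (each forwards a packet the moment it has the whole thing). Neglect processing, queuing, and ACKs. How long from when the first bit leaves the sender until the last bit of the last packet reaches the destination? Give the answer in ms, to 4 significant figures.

Per-hop transmission t_tx = L/R = 2000/116000000 = 0.0172414 ms.
Per-hop propagation t_prop = 22200/195000000 = 0.113846 ms.
Pipeline fill: first packet needs 4·t_tx to clear all hops; remaining 151 packets each add one t_tx.
Total = (4+152-1)·t_tx + 4·t_prop = 155·0.0172414 + 4·0.113846 = 3.128 ms.

3.128 ms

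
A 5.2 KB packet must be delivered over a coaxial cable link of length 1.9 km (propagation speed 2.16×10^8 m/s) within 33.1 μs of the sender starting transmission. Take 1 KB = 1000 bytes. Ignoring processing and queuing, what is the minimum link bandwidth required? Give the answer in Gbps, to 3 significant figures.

1.71 Gbps

L = 41600 bits.
Propagation delay = 1900 / 216000000 = 8.7963 μs.
Transmission budget = 33.1 − 8.7963 = 24.3037 μs.
R ≥ L / t_tx = 41600 bits / 2.43037e-05 s = 1.71 Gbps.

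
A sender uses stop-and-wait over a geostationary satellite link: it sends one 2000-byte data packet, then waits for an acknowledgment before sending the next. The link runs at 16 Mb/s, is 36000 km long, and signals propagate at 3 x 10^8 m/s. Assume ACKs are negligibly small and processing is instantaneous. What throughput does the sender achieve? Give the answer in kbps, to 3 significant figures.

t_tx = L/R = 16000/16000000 = 0.001 s.
t_prop = 36000000/300000000 = 0.12 s; RTT = 0.24 s.
Cycle = t_tx + RTT = 0.241 s.
Throughput = L / cycle = 16000 / 0.241 = 66.4 kbps.

66.4 kbps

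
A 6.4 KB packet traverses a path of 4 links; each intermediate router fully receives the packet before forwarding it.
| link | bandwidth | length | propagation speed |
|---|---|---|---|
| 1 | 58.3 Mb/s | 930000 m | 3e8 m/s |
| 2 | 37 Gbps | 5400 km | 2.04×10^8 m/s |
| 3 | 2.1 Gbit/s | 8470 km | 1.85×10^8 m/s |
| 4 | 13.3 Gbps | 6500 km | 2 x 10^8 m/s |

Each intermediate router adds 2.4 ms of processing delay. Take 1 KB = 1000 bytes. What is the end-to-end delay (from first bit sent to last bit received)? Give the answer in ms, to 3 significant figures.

L = 51200 bits.
Transmission delays (L/R per hop): 0.878216, 0.00138378, 0.024381, 0.00384962 ms; sum = 0.90783 ms.
Propagation delays (d/s per hop): 3.1, 26.4706, 45.7838, 32.5 ms; sum = 107.854 ms.
Processing at 3 router(s): 3 × 2.4 ms = 7.2 ms.
End-to-end = 116 ms.

116 ms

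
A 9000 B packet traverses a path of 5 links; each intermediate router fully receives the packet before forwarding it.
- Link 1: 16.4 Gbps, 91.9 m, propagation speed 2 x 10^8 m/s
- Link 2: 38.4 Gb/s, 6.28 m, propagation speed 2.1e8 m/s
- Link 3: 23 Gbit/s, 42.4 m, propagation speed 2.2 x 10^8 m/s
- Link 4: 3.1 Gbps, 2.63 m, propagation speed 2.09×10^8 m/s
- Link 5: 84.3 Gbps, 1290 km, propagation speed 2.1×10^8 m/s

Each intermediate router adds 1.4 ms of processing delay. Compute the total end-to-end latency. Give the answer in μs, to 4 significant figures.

11780 μs

L = 9000 × 8 = 72000 bits.
Transmission delays (L/R per hop): 4.39024, 1.875, 3.13043, 23.2258, 0.854093 μs; sum = 33.4756 μs.
Propagation delays (d/s per hop): 0.4595, 0.0299048, 0.192727, 0.0125837, 6142.86 μs; sum = 6143.55 μs.
Processing at 4 router(s): 4 × 1.4 ms = 5600 μs.
End-to-end = 11780 μs.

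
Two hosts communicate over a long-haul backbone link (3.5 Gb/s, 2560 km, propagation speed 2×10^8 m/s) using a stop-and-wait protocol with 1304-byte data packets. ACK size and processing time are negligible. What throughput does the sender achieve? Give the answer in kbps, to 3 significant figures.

407 kbps

t_tx = L/R = 10432/3500000000 = 2.98057e-06 s.
t_prop = 2560000/200000000 = 0.0128 s; RTT = 0.0256 s.
Cycle = t_tx + RTT = 0.025603 s.
Throughput = L / cycle = 10432 / 0.025603 = 407 kbps.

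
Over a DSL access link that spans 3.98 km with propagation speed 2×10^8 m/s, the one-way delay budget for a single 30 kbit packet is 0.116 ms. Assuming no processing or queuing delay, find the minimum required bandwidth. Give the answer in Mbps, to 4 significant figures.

312.2 Mbps

Propagation delay = 3980 / 200000000 = 0.0199 ms.
Transmission budget = 0.116 − 0.0199 = 0.0961 ms.
R ≥ L / t_tx = 30000 bits / 9.61e-05 s = 312.2 Mbps.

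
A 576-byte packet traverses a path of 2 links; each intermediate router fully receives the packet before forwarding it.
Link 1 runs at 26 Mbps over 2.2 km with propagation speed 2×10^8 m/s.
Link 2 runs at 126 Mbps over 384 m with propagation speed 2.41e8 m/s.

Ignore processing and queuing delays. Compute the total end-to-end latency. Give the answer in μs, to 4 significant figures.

226.4 μs

L = 576 × 8 = 4608 bits.
Transmission delays (L/R per hop): 177.231, 36.5714 μs; sum = 213.802 μs.
Propagation delays (d/s per hop): 11, 1.59336 μs; sum = 12.5934 μs.
End-to-end = 226.4 μs.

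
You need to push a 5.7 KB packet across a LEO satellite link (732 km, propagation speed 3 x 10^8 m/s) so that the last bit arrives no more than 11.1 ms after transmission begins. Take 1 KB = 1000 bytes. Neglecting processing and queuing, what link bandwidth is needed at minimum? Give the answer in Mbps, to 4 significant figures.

5.266 Mbps

L = 45600 bits.
Propagation delay = 732000 / 300000000 = 2.44 ms.
Transmission budget = 11.1 − 2.44 = 8.66 ms.
R ≥ L / t_tx = 45600 bits / 0.00866 s = 5.266 Mbps.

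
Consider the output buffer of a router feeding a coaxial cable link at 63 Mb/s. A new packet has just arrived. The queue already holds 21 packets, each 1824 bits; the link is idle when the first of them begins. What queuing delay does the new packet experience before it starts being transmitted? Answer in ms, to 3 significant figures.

0.608 ms

Each queued packet: L/R = 1824/63000000 = 0.0289524 ms.
21 queued → 0.608 ms.
Queuing delay = 0.608 ms.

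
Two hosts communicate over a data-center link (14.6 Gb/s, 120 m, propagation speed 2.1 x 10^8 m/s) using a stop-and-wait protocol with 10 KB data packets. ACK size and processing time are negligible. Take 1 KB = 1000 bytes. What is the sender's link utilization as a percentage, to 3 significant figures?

82.7 %

t_tx = L/R = 80000/14600000000 = 5.47945e-06 s.
t_prop = 120/210000000 = 5.71429e-07 s; RTT = 1.14286e-06 s.
Cycle = t_tx + RTT = 6.62231e-06 s.
Utilization = t_tx / cycle = 5.47945e-06/6.62231e-06 = 82.7 %.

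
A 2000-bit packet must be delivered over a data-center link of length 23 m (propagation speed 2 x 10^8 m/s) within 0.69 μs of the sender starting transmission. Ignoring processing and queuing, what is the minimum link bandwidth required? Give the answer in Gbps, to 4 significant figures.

Propagation delay = 23 / 200000000 = 0.115 μs.
Transmission budget = 0.69 − 0.115 = 0.575 μs.
R ≥ L / t_tx = 2000 bits / 5.75e-07 s = 3.478 Gbps.

3.478 Gbps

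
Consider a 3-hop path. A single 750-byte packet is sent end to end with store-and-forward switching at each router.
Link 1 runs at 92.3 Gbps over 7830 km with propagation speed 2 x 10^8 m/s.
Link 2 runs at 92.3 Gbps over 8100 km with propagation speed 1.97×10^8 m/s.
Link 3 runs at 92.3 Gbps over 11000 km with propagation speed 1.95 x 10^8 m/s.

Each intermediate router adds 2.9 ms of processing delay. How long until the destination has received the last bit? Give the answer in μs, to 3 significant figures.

142000 μs

L = 750 × 8 = 6000 bits.
Transmission delay per hop = L/R = 6000/92300000000 = 0.0650054 μs; 3 hops → 0.195016 μs.
Propagation delays (d/s per hop): 39150, 41116.8, 56410.3 μs; sum = 136677 μs.
Processing at 2 router(s): 2 × 2.9 ms = 5800 μs.
End-to-end = 142000 μs.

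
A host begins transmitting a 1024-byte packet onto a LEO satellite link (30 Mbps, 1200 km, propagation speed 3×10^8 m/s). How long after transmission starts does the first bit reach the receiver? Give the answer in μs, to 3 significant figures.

4000 μs

First bit experiences only propagation delay: d/s = 1200000/300000000 = 4000 μs.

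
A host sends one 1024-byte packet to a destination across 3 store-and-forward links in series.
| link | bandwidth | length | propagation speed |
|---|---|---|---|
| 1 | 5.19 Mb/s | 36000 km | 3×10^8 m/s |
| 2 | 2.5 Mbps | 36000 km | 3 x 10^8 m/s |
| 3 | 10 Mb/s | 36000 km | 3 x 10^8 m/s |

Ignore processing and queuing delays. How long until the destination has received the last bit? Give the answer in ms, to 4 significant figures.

365.7 ms

L = 1024 × 8 = 8192 bits.
Transmission delays (L/R per hop): 1.57842, 3.2768, 0.8192 ms; sum = 5.67442 ms.
Propagation delays (d/s per hop): 120, 120, 120 ms; sum = 360 ms.
End-to-end = 365.7 ms.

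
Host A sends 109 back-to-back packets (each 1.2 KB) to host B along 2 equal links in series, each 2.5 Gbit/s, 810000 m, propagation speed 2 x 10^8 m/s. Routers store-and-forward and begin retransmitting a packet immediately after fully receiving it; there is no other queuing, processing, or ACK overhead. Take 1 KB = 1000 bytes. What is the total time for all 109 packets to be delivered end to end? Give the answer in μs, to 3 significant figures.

8520 μs

Per-hop transmission t_tx = L/R = 9600/2500000000 = 3.84 μs.
Per-hop propagation t_prop = 810000/200000000 = 4050 μs.
Pipeline fill: first packet needs 2·t_tx to clear all hops; remaining 108 packets each add one t_tx.
Total = (2+109-1)·t_tx + 2·t_prop = 110·3.84 + 2·4050 = 8520 μs.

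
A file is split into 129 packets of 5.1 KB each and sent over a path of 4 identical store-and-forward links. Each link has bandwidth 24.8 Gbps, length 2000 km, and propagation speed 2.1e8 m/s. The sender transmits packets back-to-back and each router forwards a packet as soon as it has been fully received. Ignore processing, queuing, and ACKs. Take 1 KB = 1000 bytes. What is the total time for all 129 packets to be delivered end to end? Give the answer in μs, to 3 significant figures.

Per-hop transmission t_tx = L/R = 40800/24800000000 = 1.64516 μs.
Per-hop propagation t_prop = 2000000/210000000 = 9523.81 μs.
Pipeline fill: first packet needs 4·t_tx to clear all hops; remaining 128 packets each add one t_tx.
Total = (4+129-1)·t_tx + 4·t_prop = 132·1.64516 + 4·9523.81 = 38300 μs.

38300 μs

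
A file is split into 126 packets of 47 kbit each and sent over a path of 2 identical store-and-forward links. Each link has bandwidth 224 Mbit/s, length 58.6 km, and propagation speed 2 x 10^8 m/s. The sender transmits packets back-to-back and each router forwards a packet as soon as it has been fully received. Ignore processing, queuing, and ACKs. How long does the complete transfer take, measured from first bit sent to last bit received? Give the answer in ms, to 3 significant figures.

27.2 ms

Per-hop transmission t_tx = L/R = 47000/224000000 = 0.209821 ms.
Per-hop propagation t_prop = 58600/200000000 = 0.293 ms.
Pipeline fill: first packet needs 2·t_tx to clear all hops; remaining 125 packets each add one t_tx.
Total = (2+126-1)·t_tx + 2·t_prop = 127·0.209821 + 2·0.293 = 27.2 ms.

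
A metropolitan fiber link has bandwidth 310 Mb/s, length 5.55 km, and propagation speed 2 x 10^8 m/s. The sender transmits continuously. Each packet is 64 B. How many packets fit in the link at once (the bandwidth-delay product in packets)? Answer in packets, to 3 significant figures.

16.8 packets

Propagation delay = 5550 / 200000000 = 2.775e-05 s.
BDP = R × t_prop = 310000000 × 2.775e-05 = 8602.5 bits.
In packets of 512 bits: 16.8 packets.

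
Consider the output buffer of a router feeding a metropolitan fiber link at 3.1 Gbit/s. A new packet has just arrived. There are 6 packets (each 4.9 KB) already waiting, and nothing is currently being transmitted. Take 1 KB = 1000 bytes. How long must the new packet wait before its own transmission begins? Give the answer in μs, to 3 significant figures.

75.9 μs

Each queued packet: L/R = 39200/3100000000 = 12.6452 μs.
6 queued → 75.871 μs.
Queuing delay = 75.9 μs.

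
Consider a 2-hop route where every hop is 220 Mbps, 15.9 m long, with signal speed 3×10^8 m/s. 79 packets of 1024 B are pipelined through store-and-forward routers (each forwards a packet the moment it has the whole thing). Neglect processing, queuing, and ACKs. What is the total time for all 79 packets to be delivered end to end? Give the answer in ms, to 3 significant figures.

2.98 ms

Per-hop transmission t_tx = L/R = 8192/220000000 = 0.0372364 ms.
Per-hop propagation t_prop = 15.9/300000000 = 5.3e-05 ms.
Pipeline fill: first packet needs 2·t_tx to clear all hops; remaining 78 packets each add one t_tx.
Total = (2+79-1)·t_tx + 2·t_prop = 80·0.0372364 + 2·5.3e-05 = 2.98 ms.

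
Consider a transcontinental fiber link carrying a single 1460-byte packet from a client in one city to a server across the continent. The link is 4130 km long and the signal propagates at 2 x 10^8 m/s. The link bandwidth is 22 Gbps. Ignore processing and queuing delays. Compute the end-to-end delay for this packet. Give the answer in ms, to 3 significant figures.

20.7 ms

L = 1460 × 8 = 11680 bits.
Transmission delay = L/R = 11680 / 22000000000 = 0.000530909 ms.
Propagation delay = d/s = 4130000 m / 200000000 m/s = 20.65 ms.
Total = 20.7 ms.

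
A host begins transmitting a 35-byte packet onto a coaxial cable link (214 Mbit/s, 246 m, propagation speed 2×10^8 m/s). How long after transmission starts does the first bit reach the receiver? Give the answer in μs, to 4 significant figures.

1.230 μs

First bit experiences only propagation delay: d/s = 246/200000000 = 1.230 μs.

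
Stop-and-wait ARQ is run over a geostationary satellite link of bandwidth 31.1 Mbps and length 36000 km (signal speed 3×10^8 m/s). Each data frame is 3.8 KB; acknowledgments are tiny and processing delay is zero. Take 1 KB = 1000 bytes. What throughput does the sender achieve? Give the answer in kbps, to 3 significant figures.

126 kbps

t_tx = L/R = 30400/31100000 = 0.000977492 s.
t_prop = 36000000/300000000 = 0.12 s; RTT = 0.24 s.
Cycle = t_tx + RTT = 0.240977 s.
Throughput = L / cycle = 30400 / 0.240977 = 126 kbps.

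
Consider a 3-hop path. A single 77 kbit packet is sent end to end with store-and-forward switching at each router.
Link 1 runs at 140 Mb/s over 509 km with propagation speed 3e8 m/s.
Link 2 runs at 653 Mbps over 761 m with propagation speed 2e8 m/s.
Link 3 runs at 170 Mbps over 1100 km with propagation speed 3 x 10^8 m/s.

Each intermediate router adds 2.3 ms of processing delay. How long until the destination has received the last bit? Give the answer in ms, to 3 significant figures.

11.1 ms

L = 77000 bits.
Transmission delays (L/R per hop): 0.55, 0.117917, 0.452941 ms; sum = 1.12086 ms.
Propagation delays (d/s per hop): 1.69667, 0.003805, 3.66667 ms; sum = 5.36714 ms.
Processing at 2 router(s): 2 × 2.3 ms = 4.6 ms.
End-to-end = 11.1 ms.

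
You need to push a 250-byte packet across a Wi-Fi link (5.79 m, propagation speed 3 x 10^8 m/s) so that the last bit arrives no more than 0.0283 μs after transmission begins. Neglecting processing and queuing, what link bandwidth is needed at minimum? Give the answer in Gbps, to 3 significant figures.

222 Gbps

L = 2000 bits.
Propagation delay = 5.79 / 300000000 = 0.0193 μs.
Transmission budget = 0.0283 − 0.0193 = 0.009 μs.
R ≥ L / t_tx = 2000 bits / 9e-09 s = 222 Gbps.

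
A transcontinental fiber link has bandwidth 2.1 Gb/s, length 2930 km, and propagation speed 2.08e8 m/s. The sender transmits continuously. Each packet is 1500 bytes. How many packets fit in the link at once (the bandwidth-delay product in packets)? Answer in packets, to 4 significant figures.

Propagation delay = 2930000 / 208000000 = 0.0140865 s.
BDP = R × t_prop = 2100000000 × 0.0140865 = 29581700 bits.
In packets of 12000 bits: 2465 packets.

2465 packets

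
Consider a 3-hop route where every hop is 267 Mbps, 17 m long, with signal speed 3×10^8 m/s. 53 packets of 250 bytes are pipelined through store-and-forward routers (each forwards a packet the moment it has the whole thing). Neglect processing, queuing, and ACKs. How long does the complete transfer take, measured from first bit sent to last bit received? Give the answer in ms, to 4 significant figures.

Per-hop transmission t_tx = L/R = 2000/267000000 = 0.00749064 ms.
Per-hop propagation t_prop = 17/300000000 = 5.66667e-05 ms.
Pipeline fill: first packet needs 3·t_tx to clear all hops; remaining 52 packets each add one t_tx.
Total = (3+53-1)·t_tx + 3·t_prop = 55·0.00749064 + 3·5.66667e-05 = 0.4122 ms.

0.4122 ms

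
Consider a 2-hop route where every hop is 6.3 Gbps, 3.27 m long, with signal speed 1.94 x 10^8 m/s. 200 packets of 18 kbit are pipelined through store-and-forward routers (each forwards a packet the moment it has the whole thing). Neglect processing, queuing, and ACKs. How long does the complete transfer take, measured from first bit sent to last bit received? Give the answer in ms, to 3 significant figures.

0.574 ms

Per-hop transmission t_tx = L/R = 18000/6300000000 = 0.00285714 ms.
Per-hop propagation t_prop = 3.27/194000000 = 1.68557e-05 ms.
Pipeline fill: first packet needs 2·t_tx to clear all hops; remaining 199 packets each add one t_tx.
Total = (2+200-1)·t_tx + 2·t_prop = 201·0.00285714 + 2·1.68557e-05 = 0.574 ms.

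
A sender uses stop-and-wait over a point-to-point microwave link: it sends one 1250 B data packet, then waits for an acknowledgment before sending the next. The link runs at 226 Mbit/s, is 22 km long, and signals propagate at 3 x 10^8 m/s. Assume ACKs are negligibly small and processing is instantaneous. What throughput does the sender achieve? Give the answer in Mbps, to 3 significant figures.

t_tx = L/R = 10000/226000000 = 4.42478e-05 s.
t_prop = 22000/300000000 = 7.33333e-05 s; RTT = 0.000146667 s.
Cycle = t_tx + RTT = 0.000190914 s.
Throughput = L / cycle = 10000 / 0.000190914 = 52.4 Mbps.

52.4 Mbps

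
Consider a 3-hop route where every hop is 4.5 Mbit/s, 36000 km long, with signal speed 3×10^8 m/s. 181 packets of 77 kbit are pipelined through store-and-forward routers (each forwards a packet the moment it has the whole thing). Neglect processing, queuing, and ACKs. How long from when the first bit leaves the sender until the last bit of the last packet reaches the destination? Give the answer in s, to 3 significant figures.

3.49 s

Per-hop transmission t_tx = L/R = 77000/4500000 = 0.0171111 s.
Per-hop propagation t_prop = 36000000/300000000 = 0.12 s.
Pipeline fill: first packet needs 3·t_tx to clear all hops; remaining 180 packets each add one t_tx.
Total = (3+181-1)·t_tx + 3·t_prop = 183·0.0171111 + 3·0.12 = 3.49 s.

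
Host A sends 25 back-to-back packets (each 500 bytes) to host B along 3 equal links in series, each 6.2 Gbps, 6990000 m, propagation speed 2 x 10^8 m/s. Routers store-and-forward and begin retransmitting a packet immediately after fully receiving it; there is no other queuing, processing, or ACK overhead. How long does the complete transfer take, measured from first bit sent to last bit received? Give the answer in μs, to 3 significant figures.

105000 μs

Per-hop transmission t_tx = L/R = 4000/6200000000 = 0.645161 μs.
Per-hop propagation t_prop = 6990000/200000000 = 34950 μs.
Pipeline fill: first packet needs 3·t_tx to clear all hops; remaining 24 packets each add one t_tx.
Total = (3+25-1)·t_tx + 3·t_prop = 27·0.645161 + 3·34950 = 105000 μs.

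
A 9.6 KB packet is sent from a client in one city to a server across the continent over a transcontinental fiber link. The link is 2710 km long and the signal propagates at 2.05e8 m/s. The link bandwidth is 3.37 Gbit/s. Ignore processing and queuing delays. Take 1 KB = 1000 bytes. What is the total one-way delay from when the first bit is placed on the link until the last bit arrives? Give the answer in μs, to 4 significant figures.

13240 μs

L = 76800 bits.
Transmission delay = L/R = 76800 / 3370000000 = 22.7893 μs.
Propagation delay = d/s = 2710000 m / 2.05e+08 m/s = 13219.5 μs.
Total = 13240 μs.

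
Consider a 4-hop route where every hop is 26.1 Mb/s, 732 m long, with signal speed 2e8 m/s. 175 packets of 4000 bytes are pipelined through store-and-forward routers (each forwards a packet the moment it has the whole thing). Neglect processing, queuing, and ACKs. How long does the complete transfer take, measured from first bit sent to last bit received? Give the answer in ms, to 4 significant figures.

218.3 ms

Per-hop transmission t_tx = L/R = 32000/26100000 = 1.22605 ms.
Per-hop propagation t_prop = 732/200000000 = 0.00366 ms.
Pipeline fill: first packet needs 4·t_tx to clear all hops; remaining 174 packets each add one t_tx.
Total = (4+175-1)·t_tx + 4·t_prop = 178·1.22605 + 4·0.00366 = 218.3 ms.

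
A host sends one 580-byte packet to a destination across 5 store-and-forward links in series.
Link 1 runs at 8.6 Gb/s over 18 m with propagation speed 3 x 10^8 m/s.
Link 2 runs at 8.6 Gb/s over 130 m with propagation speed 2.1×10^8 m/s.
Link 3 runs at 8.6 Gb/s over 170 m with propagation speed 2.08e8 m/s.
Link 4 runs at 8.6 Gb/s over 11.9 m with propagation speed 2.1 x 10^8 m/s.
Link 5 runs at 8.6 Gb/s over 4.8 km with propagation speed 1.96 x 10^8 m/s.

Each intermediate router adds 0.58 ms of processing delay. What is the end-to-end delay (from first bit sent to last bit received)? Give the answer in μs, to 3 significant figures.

2350 μs

L = 580 × 8 = 4640 bits.
Transmission delay per hop = L/R = 4640/8600000000 = 0.539535 μs; 5 hops → 2.69767 μs.
Propagation delays (d/s per hop): 0.06, 0.619048, 0.817308, 0.0566667, 24.4898 μs; sum = 26.0428 μs.
Processing at 4 router(s): 4 × 0.58 ms = 2320 μs.
End-to-end = 2350 μs.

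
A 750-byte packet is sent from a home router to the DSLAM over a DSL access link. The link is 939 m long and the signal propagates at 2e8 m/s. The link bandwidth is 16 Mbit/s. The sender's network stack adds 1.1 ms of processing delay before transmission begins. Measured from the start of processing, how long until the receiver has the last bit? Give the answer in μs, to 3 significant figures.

1480 μs

L = 750 × 8 = 6000 bits.
Transmission delay = L/R = 6000 / 16000000 = 375 μs.
Propagation delay = d/s = 939 m / 200000000 m/s = 4.695 μs.
Plus processing delay 1.1 ms = 1100 μs.
Total = 1480 μs.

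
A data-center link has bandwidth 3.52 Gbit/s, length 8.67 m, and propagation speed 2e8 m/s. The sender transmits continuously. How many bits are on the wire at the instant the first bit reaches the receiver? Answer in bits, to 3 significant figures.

153 bits

Propagation delay = 8.67 / 200000000 = 4.335e-08 s.
BDP = R × t_prop = 3520000000 × 4.335e-08 = 152.592 bits.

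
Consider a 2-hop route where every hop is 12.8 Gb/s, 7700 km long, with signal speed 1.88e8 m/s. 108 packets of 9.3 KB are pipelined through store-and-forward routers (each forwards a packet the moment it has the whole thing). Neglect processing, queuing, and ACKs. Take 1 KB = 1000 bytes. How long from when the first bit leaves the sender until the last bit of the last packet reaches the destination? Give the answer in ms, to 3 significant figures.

Per-hop transmission t_tx = L/R = 74400/12800000000 = 0.0058125 ms.
Per-hop propagation t_prop = 7700000/188000000 = 40.9574 ms.
Pipeline fill: first packet needs 2·t_tx to clear all hops; remaining 107 packets each add one t_tx.
Total = (2+108-1)·t_tx + 2·t_prop = 109·0.0058125 + 2·40.9574 = 82.5 ms.

82.5 ms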